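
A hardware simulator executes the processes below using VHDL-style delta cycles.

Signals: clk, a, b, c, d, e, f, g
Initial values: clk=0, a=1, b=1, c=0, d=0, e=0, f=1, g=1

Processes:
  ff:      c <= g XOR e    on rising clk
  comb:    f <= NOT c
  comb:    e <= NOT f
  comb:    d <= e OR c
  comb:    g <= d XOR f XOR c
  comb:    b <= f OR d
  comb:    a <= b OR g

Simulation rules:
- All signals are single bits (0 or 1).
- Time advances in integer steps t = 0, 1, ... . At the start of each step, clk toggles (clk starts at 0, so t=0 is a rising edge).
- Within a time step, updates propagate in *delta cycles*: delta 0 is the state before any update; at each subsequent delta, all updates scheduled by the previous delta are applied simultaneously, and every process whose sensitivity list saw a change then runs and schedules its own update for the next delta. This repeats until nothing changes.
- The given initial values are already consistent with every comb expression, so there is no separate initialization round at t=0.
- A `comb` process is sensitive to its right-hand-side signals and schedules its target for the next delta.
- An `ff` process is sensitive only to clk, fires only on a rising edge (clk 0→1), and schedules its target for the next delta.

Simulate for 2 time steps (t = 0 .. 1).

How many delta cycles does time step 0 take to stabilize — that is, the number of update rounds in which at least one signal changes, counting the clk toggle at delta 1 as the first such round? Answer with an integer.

[bits: clk,c,f,e,a,d,g,b]
t=0: Δ0=00101011 Δ1=10101011 Δ2=11101011 Δ3=11001101 Δ4=11011101 | 4Δ
t=1: Δ0=11011101 Δ1=01011101 | 1Δ

4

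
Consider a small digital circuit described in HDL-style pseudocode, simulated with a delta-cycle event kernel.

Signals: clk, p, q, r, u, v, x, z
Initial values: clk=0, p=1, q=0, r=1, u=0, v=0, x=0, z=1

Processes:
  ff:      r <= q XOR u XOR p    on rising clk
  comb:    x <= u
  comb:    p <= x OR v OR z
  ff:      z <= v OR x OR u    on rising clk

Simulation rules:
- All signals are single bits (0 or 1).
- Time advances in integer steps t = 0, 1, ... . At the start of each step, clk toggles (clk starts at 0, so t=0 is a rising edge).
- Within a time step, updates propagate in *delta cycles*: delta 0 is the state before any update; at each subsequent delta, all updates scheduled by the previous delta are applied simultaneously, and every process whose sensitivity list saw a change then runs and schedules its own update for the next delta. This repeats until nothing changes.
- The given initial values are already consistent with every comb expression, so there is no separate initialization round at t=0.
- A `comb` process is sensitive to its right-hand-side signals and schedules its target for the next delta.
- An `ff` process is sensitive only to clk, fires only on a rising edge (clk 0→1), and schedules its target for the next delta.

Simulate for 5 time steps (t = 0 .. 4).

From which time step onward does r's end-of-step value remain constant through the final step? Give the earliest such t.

t0.Δ0 p=1 clk=0 r=1 z=1 x=0 v=0 u=0 q=0
t0.Δ1 p=1 clk=1 r=1 z=1 x=0 v=0 u=0 q=0
t0.Δ2 p=1 clk=1 r=1 z=0 x=0 v=0 u=0 q=0
t0.Δ3 p=0 clk=1 r=1 z=0 x=0 v=0 u=0 q=0
t1.Δ0 p=0 clk=1 r=1 z=0 x=0 v=0 u=0 q=0
t1.Δ1 p=0 clk=0 r=1 z=0 x=0 v=0 u=0 q=0
t2.Δ0 p=0 clk=0 r=1 z=0 x=0 v=0 u=0 q=0
t2.Δ1 p=0 clk=1 r=1 z=0 x=0 v=0 u=0 q=0
t2.Δ2 p=0 clk=1 r=0 z=0 x=0 v=0 u=0 q=0
t3.Δ0 p=0 clk=1 r=0 z=0 x=0 v=0 u=0 q=0
t3.Δ1 p=0 clk=0 r=0 z=0 x=0 v=0 u=0 q=0
t4.Δ0 p=0 clk=0 r=0 z=0 x=0 v=0 u=0 q=0
t4.Δ1 p=0 clk=1 r=0 z=0 x=0 v=0 u=0 q=0

2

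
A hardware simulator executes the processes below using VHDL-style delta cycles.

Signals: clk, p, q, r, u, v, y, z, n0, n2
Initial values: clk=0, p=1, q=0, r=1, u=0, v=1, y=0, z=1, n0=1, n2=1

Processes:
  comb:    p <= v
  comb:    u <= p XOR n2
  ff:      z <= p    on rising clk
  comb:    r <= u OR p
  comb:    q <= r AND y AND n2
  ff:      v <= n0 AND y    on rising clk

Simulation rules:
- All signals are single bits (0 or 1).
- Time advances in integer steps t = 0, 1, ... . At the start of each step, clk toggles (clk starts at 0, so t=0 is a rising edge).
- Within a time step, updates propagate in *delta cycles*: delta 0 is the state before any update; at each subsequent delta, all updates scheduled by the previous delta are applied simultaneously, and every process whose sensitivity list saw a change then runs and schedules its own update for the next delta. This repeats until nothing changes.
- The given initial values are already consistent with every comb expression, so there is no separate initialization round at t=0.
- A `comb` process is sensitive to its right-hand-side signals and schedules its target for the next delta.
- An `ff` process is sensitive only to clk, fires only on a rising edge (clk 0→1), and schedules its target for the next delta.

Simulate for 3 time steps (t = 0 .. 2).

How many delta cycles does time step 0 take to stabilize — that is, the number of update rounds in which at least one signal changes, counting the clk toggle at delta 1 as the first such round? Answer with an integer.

5

t=0 Δ0: q=0 u=0 n0=1 y=0 z=1 p=1 r=1 n2=1 v=1 clk=0
  Δ1: clk:0→1
  Δ2: v:1→0
  Δ3: p:1→0
  Δ4: u:0→1, r:1→0
  Δ5: r:0→1
  (5Δ to stable)
t=1 Δ0: q=0 u=1 n0=1 y=0 z=1 p=0 r=1 n2=1 v=0 clk=1
  Δ1: clk:1→0
  (1Δ to stable)
t=2 Δ0: q=0 u=1 n0=1 y=0 z=1 p=0 r=1 n2=1 v=0 clk=0
  Δ1: clk:0→1
  Δ2: z:1→0
  (2Δ to stable)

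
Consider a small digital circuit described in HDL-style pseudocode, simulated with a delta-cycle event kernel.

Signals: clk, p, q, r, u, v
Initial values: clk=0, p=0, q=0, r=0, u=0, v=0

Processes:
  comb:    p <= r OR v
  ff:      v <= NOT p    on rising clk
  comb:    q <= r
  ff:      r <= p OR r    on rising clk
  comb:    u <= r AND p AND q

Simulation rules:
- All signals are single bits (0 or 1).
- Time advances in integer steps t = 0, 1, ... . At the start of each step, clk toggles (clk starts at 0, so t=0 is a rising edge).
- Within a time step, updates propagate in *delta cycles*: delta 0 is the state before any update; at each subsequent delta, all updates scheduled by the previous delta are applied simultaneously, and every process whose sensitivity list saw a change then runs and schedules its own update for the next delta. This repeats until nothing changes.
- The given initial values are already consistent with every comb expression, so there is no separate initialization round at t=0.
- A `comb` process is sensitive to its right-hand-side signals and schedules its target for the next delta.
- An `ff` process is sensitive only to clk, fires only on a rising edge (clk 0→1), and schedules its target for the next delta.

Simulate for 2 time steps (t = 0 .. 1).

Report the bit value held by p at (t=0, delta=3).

t0.Δ0 r=0 u=0 p=0 q=0 clk=0 v=0
t0.Δ1 r=0 u=0 p=0 q=0 clk=1 v=0
t0.Δ2 r=0 u=0 p=0 q=0 clk=1 v=1
t0.Δ3 r=0 u=0 p=1 q=0 clk=1 v=1
t1.Δ0 r=0 u=0 p=1 q=0 clk=1 v=1
t1.Δ1 r=0 u=0 p=1 q=0 clk=0 v=1

1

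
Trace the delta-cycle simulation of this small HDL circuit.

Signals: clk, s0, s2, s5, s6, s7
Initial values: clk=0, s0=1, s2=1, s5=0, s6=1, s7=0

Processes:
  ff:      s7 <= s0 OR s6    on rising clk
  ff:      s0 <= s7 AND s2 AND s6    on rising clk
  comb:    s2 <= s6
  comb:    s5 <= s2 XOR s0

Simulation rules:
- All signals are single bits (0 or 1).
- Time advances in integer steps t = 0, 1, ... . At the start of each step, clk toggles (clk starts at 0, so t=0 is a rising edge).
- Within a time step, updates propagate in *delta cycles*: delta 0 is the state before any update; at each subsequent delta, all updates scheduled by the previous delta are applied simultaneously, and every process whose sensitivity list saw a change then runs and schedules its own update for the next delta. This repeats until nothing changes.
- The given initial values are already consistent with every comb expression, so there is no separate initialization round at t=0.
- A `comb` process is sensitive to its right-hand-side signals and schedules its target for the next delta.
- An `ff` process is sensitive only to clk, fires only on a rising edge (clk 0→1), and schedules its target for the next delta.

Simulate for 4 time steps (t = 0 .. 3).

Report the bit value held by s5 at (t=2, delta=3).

0

t=0 Δ0: s7=0 s5=0 s2=1 clk=0 s6=1 s0=1
  Δ1: clk:0→1
  Δ2: s7:0→1, s0:1→0
  Δ3: s5:0→1
  (3Δ to stable)
t=1 Δ0: s7=1 s5=1 s2=1 clk=1 s6=1 s0=0
  Δ1: clk:1→0
  (1Δ to stable)
t=2 Δ0: s7=1 s5=1 s2=1 clk=0 s6=1 s0=0
  Δ1: clk:0→1
  Δ2: s0:0→1
  Δ3: s5:1→0
  (3Δ to stable)
t=3 Δ0: s7=1 s5=0 s2=1 clk=1 s6=1 s0=1
  Δ1: clk:1→0
  (1Δ to stable)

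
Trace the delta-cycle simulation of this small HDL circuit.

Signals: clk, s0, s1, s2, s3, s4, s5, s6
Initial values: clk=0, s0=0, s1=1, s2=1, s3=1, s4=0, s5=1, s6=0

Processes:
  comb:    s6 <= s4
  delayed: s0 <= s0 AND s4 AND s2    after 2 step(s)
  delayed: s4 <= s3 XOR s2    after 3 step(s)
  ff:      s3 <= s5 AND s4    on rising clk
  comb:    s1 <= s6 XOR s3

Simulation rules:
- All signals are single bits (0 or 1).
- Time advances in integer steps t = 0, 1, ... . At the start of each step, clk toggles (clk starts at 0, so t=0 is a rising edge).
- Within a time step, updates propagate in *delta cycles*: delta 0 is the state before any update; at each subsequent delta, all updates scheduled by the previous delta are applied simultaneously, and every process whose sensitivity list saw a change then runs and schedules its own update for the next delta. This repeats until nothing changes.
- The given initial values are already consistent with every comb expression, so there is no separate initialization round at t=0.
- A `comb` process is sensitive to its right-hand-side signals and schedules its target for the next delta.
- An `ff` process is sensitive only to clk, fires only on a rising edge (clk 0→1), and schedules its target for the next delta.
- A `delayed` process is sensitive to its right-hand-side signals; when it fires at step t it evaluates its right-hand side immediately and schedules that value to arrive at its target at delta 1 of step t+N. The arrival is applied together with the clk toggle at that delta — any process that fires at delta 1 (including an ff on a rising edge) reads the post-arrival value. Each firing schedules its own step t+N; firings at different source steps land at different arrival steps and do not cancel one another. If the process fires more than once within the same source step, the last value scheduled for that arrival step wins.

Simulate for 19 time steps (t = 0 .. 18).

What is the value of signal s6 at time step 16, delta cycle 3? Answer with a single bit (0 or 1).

t0.Δ0 clk=0 s1=1 s0=0 s5=1 s2=1 s6=0 s3=1 s4=0
t0.Δ1 clk=1 s1=1 s0=0 s5=1 s2=1 s6=0 s3=1 s4=0
t0.Δ2 clk=1 s1=1 s0=0 s5=1 s2=1 s6=0 s3=0 s4=0
t0.Δ3 clk=1 s1=0 s0=0 s5=1 s2=1 s6=0 s3=0 s4=0
t1.Δ0 clk=1 s1=0 s0=0 s5=1 s2=1 s6=0 s3=0 s4=0
t1.Δ1 clk=0 s1=0 s0=0 s5=1 s2=1 s6=0 s3=0 s4=0
t2.Δ0 clk=0 s1=0 s0=0 s5=1 s2=1 s6=0 s3=0 s4=0
t2.Δ1 clk=1 s1=0 s0=0 s5=1 s2=1 s6=0 s3=0 s4=0
t3.Δ0 clk=1 s1=0 s0=0 s5=1 s2=1 s6=0 s3=0 s4=0
t3.Δ1 clk=0 s1=0 s0=0 s5=1 s2=1 s6=0 s3=0 s4=1
t3.Δ2 clk=0 s1=0 s0=0 s5=1 s2=1 s6=1 s3=0 s4=1
t3.Δ3 clk=0 s1=1 s0=0 s5=1 s2=1 s6=1 s3=0 s4=1
t4.Δ0 clk=0 s1=1 s0=0 s5=1 s2=1 s6=1 s3=0 s4=1
t4.Δ1 clk=1 s1=1 s0=0 s5=1 s2=1 s6=1 s3=0 s4=1
t4.Δ2 clk=1 s1=1 s0=0 s5=1 s2=1 s6=1 s3=1 s4=1
t4.Δ3 clk=1 s1=0 s0=0 s5=1 s2=1 s6=1 s3=1 s4=1
t5.Δ0 clk=1 s1=0 s0=0 s5=1 s2=1 s6=1 s3=1 s4=1
t5.Δ1 clk=0 s1=0 s0=0 s5=1 s2=1 s6=1 s3=1 s4=1
t6.Δ0 clk=0 s1=0 s0=0 s5=1 s2=1 s6=1 s3=1 s4=1
t6.Δ1 clk=1 s1=0 s0=0 s5=1 s2=1 s6=1 s3=1 s4=1
t7.Δ0 clk=1 s1=0 s0=0 s5=1 s2=1 s6=1 s3=1 s4=1
t7.Δ1 clk=0 s1=0 s0=0 s5=1 s2=1 s6=1 s3=1 s4=0
t7.Δ2 clk=0 s1=0 s0=0 s5=1 s2=1 s6=0 s3=1 s4=0
t7.Δ3 clk=0 s1=1 s0=0 s5=1 s2=1 s6=0 s3=1 s4=0
t8.Δ0 clk=0 s1=1 s0=0 s5=1 s2=1 s6=0 s3=1 s4=0
t8.Δ1 clk=1 s1=1 s0=0 s5=1 s2=1 s6=0 s3=1 s4=0
t8.Δ2 clk=1 s1=1 s0=0 s5=1 s2=1 s6=0 s3=0 s4=0
t8.Δ3 clk=1 s1=0 s0=0 s5=1 s2=1 s6=0 s3=0 s4=0
t9.Δ0 clk=1 s1=0 s0=0 s5=1 s2=1 s6=0 s3=0 s4=0
t9.Δ1 clk=0 s1=0 s0=0 s5=1 s2=1 s6=0 s3=0 s4=0
t10.Δ0 clk=0 s1=0 s0=0 s5=1 s2=1 s6=0 s3=0 s4=0
t10.Δ1 clk=1 s1=0 s0=0 s5=1 s2=1 s6=0 s3=0 s4=0
t11.Δ0 clk=1 s1=0 s0=0 s5=1 s2=1 s6=0 s3=0 s4=0
t11.Δ1 clk=0 s1=0 s0=0 s5=1 s2=1 s6=0 s3=0 s4=1
t11.Δ2 clk=0 s1=0 s0=0 s5=1 s2=1 s6=1 s3=0 s4=1
t11.Δ3 clk=0 s1=1 s0=0 s5=1 s2=1 s6=1 s3=0 s4=1
t12.Δ0 clk=0 s1=1 s0=0 s5=1 s2=1 s6=1 s3=0 s4=1
t12.Δ1 clk=1 s1=1 s0=0 s5=1 s2=1 s6=1 s3=0 s4=1
t12.Δ2 clk=1 s1=1 s0=0 s5=1 s2=1 s6=1 s3=1 s4=1
t12.Δ3 clk=1 s1=0 s0=0 s5=1 s2=1 s6=1 s3=1 s4=1
t13.Δ0 clk=1 s1=0 s0=0 s5=1 s2=1 s6=1 s3=1 s4=1
t13.Δ1 clk=0 s1=0 s0=0 s5=1 s2=1 s6=1 s3=1 s4=1
t14.Δ0 clk=0 s1=0 s0=0 s5=1 s2=1 s6=1 s3=1 s4=1
t14.Δ1 clk=1 s1=0 s0=0 s5=1 s2=1 s6=1 s3=1 s4=1
t15.Δ0 clk=1 s1=0 s0=0 s5=1 s2=1 s6=1 s3=1 s4=1
t15.Δ1 clk=0 s1=0 s0=0 s5=1 s2=1 s6=1 s3=1 s4=0
t15.Δ2 clk=0 s1=0 s0=0 s5=1 s2=1 s6=0 s3=1 s4=0
t15.Δ3 clk=0 s1=1 s0=0 s5=1 s2=1 s6=0 s3=1 s4=0
t16.Δ0 clk=0 s1=1 s0=0 s5=1 s2=1 s6=0 s3=1 s4=0
t16.Δ1 clk=1 s1=1 s0=0 s5=1 s2=1 s6=0 s3=1 s4=0
t16.Δ2 clk=1 s1=1 s0=0 s5=1 s2=1 s6=0 s3=0 s4=0
t16.Δ3 clk=1 s1=0 s0=0 s5=1 s2=1 s6=0 s3=0 s4=0
t17.Δ0 clk=1 s1=0 s0=0 s5=1 s2=1 s6=0 s3=0 s4=0
t17.Δ1 clk=0 s1=0 s0=0 s5=1 s2=1 s6=0 s3=0 s4=0
t18.Δ0 clk=0 s1=0 s0=0 s5=1 s2=1 s6=0 s3=0 s4=0
t18.Δ1 clk=1 s1=0 s0=0 s5=1 s2=1 s6=0 s3=0 s4=0

0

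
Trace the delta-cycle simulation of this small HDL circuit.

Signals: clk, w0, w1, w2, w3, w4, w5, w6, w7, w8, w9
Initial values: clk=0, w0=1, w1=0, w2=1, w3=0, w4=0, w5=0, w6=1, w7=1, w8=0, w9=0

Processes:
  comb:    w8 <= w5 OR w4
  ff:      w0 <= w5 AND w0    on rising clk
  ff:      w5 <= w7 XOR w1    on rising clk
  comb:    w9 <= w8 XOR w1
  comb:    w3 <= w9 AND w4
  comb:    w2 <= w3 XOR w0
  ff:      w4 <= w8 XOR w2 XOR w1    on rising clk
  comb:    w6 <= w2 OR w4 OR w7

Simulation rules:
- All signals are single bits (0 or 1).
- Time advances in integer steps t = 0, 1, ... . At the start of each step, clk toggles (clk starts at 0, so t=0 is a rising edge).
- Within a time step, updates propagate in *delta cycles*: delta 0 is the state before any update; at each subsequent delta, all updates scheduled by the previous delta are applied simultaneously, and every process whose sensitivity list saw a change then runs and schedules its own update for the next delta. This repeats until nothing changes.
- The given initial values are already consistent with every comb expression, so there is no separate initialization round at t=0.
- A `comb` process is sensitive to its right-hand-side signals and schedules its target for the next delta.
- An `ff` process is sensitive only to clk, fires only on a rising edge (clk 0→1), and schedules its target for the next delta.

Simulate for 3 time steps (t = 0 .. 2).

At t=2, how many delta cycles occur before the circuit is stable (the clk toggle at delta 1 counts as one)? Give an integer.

4

[bits: w4,w3,w9,clk,w2,w1,w7,w8,w0,w6,w5]
t=0: Δ0=00001010110 Δ1=00011010110 Δ2=10011010011 Δ3=10010011011 Δ4=10110011011 Δ5=11110011011 Δ6=11111011011 | 6Δ
t=1: Δ0=11111011011 Δ1=11101011011 | 1Δ
t=2: Δ0=11101011011 Δ1=11111011011 Δ2=01111011011 Δ3=00111011011 Δ4=00110011011 | 4Δ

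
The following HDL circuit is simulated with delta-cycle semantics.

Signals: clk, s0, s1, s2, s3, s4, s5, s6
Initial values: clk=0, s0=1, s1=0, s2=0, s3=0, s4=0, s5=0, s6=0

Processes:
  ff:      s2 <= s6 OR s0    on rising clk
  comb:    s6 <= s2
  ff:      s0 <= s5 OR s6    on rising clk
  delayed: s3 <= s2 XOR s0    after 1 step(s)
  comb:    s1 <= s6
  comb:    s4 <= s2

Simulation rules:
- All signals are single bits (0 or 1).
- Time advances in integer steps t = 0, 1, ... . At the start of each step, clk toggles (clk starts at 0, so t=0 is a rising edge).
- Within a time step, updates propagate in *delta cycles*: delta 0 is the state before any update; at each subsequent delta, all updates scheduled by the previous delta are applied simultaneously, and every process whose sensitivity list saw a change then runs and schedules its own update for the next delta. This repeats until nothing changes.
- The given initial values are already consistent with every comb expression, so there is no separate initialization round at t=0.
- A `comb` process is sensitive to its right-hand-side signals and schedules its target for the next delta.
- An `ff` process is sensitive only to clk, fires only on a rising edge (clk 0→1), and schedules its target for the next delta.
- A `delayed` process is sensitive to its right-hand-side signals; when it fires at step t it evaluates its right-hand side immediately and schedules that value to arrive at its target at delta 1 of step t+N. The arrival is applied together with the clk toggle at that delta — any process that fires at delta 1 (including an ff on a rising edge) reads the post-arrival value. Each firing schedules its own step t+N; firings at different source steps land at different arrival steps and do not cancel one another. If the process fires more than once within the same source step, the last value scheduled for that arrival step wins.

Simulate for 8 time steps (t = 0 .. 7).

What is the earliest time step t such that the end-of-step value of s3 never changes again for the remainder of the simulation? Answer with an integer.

t0.Δ0 s6=0 s4=0 s2=0 s5=0 s1=0 s3=0 clk=0 s0=1
t0.Δ1 s6=0 s4=0 s2=0 s5=0 s1=0 s3=0 clk=1 s0=1
t0.Δ2 s6=0 s4=0 s2=1 s5=0 s1=0 s3=0 clk=1 s0=0
t0.Δ3 s6=1 s4=1 s2=1 s5=0 s1=0 s3=0 clk=1 s0=0
t0.Δ4 s6=1 s4=1 s2=1 s5=0 s1=1 s3=0 clk=1 s0=0
t1.Δ0 s6=1 s4=1 s2=1 s5=0 s1=1 s3=0 clk=1 s0=0
t1.Δ1 s6=1 s4=1 s2=1 s5=0 s1=1 s3=1 clk=0 s0=0
t2.Δ0 s6=1 s4=1 s2=1 s5=0 s1=1 s3=1 clk=0 s0=0
t2.Δ1 s6=1 s4=1 s2=1 s5=0 s1=1 s3=1 clk=1 s0=0
t2.Δ2 s6=1 s4=1 s2=1 s5=0 s1=1 s3=1 clk=1 s0=1
t3.Δ0 s6=1 s4=1 s2=1 s5=0 s1=1 s3=1 clk=1 s0=1
t3.Δ1 s6=1 s4=1 s2=1 s5=0 s1=1 s3=0 clk=0 s0=1
t4.Δ0 s6=1 s4=1 s2=1 s5=0 s1=1 s3=0 clk=0 s0=1
t4.Δ1 s6=1 s4=1 s2=1 s5=0 s1=1 s3=0 clk=1 s0=1
t5.Δ0 s6=1 s4=1 s2=1 s5=0 s1=1 s3=0 clk=1 s0=1
t5.Δ1 s6=1 s4=1 s2=1 s5=0 s1=1 s3=0 clk=0 s0=1
t6.Δ0 s6=1 s4=1 s2=1 s5=0 s1=1 s3=0 clk=0 s0=1
t6.Δ1 s6=1 s4=1 s2=1 s5=0 s1=1 s3=0 clk=1 s0=1
t7.Δ0 s6=1 s4=1 s2=1 s5=0 s1=1 s3=0 clk=1 s0=1
t7.Δ1 s6=1 s4=1 s2=1 s5=0 s1=1 s3=0 clk=0 s0=1

3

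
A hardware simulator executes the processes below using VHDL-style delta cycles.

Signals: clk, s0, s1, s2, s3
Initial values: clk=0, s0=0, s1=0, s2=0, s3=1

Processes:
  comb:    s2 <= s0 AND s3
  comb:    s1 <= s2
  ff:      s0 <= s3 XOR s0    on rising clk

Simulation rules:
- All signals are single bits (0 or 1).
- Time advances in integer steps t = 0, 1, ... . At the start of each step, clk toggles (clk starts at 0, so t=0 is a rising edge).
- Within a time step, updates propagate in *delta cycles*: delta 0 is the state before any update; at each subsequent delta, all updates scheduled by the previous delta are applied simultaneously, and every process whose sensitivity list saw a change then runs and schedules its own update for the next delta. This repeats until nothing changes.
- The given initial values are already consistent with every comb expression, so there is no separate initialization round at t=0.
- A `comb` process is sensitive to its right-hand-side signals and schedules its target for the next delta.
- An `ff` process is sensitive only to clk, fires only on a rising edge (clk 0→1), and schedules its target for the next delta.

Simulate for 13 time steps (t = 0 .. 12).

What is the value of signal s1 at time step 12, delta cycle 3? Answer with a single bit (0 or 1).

t=0 Δ0: s1=0 s2=0 s0=0 clk=0 s3=1
  Δ1: clk:0→1
  Δ2: s0:0→1
  Δ3: s2:0→1
  Δ4: s1:0→1
  (4Δ to stable)
t=1 Δ0: s1=1 s2=1 s0=1 clk=1 s3=1
  Δ1: clk:1→0
  (1Δ to stable)
t=2 Δ0: s1=1 s2=1 s0=1 clk=0 s3=1
  Δ1: clk:0→1
  Δ2: s0:1→0
  Δ3: s2:1→0
  Δ4: s1:1→0
  (4Δ to stable)
t=3 Δ0: s1=0 s2=0 s0=0 clk=1 s3=1
  Δ1: clk:1→0
  (1Δ to stable)
t=4 Δ0: s1=0 s2=0 s0=0 clk=0 s3=1
  Δ1: clk:0→1
  Δ2: s0:0→1
  Δ3: s2:0→1
  Δ4: s1:0→1
  (4Δ to stable)
t=5 Δ0: s1=1 s2=1 s0=1 clk=1 s3=1
  Δ1: clk:1→0
  (1Δ to stable)
t=6 Δ0: s1=1 s2=1 s0=1 clk=0 s3=1
  Δ1: clk:0→1
  Δ2: s0:1→0
  Δ3: s2:1→0
  Δ4: s1:1→0
  (4Δ to stable)
t=7 Δ0: s1=0 s2=0 s0=0 clk=1 s3=1
  Δ1: clk:1→0
  (1Δ to stable)
t=8 Δ0: s1=0 s2=0 s0=0 clk=0 s3=1
  Δ1: clk:0→1
  Δ2: s0:0→1
  Δ3: s2:0→1
  Δ4: s1:0→1
  (4Δ to stable)
t=9 Δ0: s1=1 s2=1 s0=1 clk=1 s3=1
  Δ1: clk:1→0
  (1Δ to stable)
t=10 Δ0: s1=1 s2=1 s0=1 clk=0 s3=1
  Δ1: clk:0→1
  Δ2: s0:1→0
  Δ3: s2:1→0
  Δ4: s1:1→0
  (4Δ to stable)
t=11 Δ0: s1=0 s2=0 s0=0 clk=1 s3=1
  Δ1: clk:1→0
  (1Δ to stable)
t=12 Δ0: s1=0 s2=0 s0=0 clk=0 s3=1
  Δ1: clk:0→1
  Δ2: s0:0→1
  Δ3: s2:0→1
  Δ4: s1:0→1
  (4Δ to stable)

0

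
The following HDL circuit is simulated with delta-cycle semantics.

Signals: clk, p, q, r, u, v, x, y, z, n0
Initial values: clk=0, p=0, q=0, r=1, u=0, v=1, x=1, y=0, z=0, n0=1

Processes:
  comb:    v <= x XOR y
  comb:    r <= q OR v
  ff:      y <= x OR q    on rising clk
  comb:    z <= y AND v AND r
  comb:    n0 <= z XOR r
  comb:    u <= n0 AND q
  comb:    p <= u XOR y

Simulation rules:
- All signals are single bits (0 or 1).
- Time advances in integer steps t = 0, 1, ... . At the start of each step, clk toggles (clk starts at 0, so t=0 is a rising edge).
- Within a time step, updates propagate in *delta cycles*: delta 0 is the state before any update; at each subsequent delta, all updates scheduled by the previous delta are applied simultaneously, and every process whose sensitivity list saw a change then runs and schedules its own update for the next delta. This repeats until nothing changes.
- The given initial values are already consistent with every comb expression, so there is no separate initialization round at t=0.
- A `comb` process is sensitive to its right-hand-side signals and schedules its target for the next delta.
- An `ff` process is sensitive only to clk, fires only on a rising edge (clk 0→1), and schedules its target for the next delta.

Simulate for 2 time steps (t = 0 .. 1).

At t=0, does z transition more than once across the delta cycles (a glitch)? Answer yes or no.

t0.Δ0 x=1 n0=1 z=0 y=0 u=0 r=1 clk=0 p=0 q=0 v=1
t0.Δ1 x=1 n0=1 z=0 y=0 u=0 r=1 clk=1 p=0 q=0 v=1
t0.Δ2 x=1 n0=1 z=0 y=1 u=0 r=1 clk=1 p=0 q=0 v=1
t0.Δ3 x=1 n0=1 z=1 y=1 u=0 r=1 clk=1 p=1 q=0 v=0
t0.Δ4 x=1 n0=0 z=0 y=1 u=0 r=0 clk=1 p=1 q=0 v=0
t1.Δ0 x=1 n0=0 z=0 y=1 u=0 r=0 clk=1 p=1 q=0 v=0
t1.Δ1 x=1 n0=0 z=0 y=1 u=0 r=0 clk=0 p=1 q=0 v=0

yes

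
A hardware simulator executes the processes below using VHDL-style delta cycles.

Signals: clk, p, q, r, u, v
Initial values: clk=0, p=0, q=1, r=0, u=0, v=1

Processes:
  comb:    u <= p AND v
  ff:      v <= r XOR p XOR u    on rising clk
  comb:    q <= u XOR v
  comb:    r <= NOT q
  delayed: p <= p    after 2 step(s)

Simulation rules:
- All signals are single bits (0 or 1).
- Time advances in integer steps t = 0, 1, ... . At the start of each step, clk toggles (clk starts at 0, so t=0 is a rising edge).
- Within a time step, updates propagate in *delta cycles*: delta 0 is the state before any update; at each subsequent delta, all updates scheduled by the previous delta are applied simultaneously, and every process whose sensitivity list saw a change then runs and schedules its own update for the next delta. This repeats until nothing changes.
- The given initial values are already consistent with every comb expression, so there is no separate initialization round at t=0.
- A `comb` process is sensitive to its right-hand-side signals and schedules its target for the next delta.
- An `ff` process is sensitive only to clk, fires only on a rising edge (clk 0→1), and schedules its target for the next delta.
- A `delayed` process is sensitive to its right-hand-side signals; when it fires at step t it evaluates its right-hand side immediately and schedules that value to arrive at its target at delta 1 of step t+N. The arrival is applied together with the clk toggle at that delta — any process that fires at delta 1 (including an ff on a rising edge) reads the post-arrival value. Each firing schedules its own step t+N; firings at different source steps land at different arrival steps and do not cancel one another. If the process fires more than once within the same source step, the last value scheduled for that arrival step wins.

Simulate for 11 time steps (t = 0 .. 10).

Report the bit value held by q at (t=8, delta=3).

0

[bits: r,clk,p,q,u,v]
t=0: Δ0=000101 Δ1=010101 Δ2=010100 Δ3=010000 Δ4=110000 | 4Δ
t=1: Δ0=110000 Δ1=100000 | 1Δ
t=2: Δ0=100000 Δ1=110000 Δ2=110001 Δ3=110101 Δ4=010101 | 4Δ
t=3: Δ0=010101 Δ1=000101 | 1Δ
t=4: Δ0=000101 Δ1=010101 Δ2=010100 Δ3=010000 Δ4=110000 | 4Δ
t=5: Δ0=110000 Δ1=100000 | 1Δ
t=6: Δ0=100000 Δ1=110000 Δ2=110001 Δ3=110101 Δ4=010101 | 4Δ
t=7: Δ0=010101 Δ1=000101 | 1Δ
t=8: Δ0=000101 Δ1=010101 Δ2=010100 Δ3=010000 Δ4=110000 | 4Δ
t=9: Δ0=110000 Δ1=100000 | 1Δ
t=10: Δ0=100000 Δ1=110000 Δ2=110001 Δ3=110101 Δ4=010101 | 4Δ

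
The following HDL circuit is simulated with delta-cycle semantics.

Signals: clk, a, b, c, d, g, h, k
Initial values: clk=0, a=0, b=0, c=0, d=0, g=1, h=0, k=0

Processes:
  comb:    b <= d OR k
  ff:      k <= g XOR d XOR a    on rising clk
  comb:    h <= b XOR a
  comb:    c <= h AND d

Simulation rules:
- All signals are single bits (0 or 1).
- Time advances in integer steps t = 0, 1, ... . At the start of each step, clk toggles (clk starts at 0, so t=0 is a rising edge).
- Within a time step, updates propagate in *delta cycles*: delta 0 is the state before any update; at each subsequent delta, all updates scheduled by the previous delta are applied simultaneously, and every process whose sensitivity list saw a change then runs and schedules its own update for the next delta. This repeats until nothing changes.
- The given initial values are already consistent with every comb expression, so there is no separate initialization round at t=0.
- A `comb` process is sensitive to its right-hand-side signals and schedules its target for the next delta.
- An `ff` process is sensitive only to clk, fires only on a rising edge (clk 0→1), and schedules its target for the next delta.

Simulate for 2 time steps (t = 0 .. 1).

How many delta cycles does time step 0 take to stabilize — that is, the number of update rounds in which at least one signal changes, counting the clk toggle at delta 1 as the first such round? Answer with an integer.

[bits: g,h,clk,d,k,a,c,b]
t=0: Δ0=10000000 Δ1=10100000 Δ2=10101000 Δ3=10101001 Δ4=11101001 | 4Δ
t=1: Δ0=11101001 Δ1=11001001 | 1Δ

4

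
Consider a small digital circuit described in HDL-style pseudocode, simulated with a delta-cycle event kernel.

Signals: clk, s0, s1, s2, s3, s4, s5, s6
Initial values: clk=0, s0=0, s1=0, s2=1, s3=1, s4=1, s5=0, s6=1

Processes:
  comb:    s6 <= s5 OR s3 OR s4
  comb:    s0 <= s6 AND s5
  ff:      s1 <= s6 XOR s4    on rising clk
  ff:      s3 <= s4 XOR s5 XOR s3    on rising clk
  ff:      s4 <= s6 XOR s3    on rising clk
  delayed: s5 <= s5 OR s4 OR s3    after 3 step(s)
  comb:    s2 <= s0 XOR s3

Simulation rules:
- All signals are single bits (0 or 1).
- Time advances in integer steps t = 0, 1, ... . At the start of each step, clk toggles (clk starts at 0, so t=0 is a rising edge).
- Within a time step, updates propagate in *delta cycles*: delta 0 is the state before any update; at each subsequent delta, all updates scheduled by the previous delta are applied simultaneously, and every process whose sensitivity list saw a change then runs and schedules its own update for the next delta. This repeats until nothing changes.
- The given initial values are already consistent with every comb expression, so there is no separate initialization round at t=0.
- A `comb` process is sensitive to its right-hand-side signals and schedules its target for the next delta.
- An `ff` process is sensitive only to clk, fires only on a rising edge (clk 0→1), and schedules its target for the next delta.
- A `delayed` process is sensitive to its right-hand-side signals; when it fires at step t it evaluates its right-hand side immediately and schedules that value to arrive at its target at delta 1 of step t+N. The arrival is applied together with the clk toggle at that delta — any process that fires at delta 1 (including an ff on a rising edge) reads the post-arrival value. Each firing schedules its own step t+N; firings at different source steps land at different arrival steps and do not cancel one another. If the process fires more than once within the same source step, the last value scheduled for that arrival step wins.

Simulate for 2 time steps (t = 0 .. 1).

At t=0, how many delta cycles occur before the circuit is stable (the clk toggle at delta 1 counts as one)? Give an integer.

3

t=0 Δ0: s3=1 s2=1 s6=1 s4=1 s1=0 s5=0 s0=0 clk=0
  Δ1: clk:0→1
  Δ2: s3:1→0, s4:1→0
  Δ3: s2:1→0, s6:1→0
  (3Δ to stable)
t=1 Δ0: s3=0 s2=0 s6=0 s4=0 s1=0 s5=0 s0=0 clk=1
  Δ1: clk:1→0
  (1Δ to stable)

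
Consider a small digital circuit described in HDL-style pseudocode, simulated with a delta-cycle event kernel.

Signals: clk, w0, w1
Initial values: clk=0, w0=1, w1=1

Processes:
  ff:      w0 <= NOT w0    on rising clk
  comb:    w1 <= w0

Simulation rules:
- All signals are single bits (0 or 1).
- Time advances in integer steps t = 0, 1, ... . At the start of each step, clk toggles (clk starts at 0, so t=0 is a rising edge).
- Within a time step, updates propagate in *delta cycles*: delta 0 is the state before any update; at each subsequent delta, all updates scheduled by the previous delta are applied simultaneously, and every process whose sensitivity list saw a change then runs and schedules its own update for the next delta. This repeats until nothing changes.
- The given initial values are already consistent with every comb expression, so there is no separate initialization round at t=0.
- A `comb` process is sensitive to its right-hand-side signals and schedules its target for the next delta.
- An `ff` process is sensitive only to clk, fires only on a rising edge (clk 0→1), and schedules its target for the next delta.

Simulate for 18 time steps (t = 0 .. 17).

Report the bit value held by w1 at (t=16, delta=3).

[bits: w1,w0,clk]
t=0: Δ0=110 Δ1=111 Δ2=101 Δ3=001 | 3Δ
t=1: Δ0=001 Δ1=000 | 1Δ
t=2: Δ0=000 Δ1=001 Δ2=011 Δ3=111 | 3Δ
t=3: Δ0=111 Δ1=110 | 1Δ
t=4: Δ0=110 Δ1=111 Δ2=101 Δ3=001 | 3Δ
t=5: Δ0=001 Δ1=000 | 1Δ
t=6: Δ0=000 Δ1=001 Δ2=011 Δ3=111 | 3Δ
t=7: Δ0=111 Δ1=110 | 1Δ
t=8: Δ0=110 Δ1=111 Δ2=101 Δ3=001 | 3Δ
t=9: Δ0=001 Δ1=000 | 1Δ
t=10: Δ0=000 Δ1=001 Δ2=011 Δ3=111 | 3Δ
t=11: Δ0=111 Δ1=110 | 1Δ
t=12: Δ0=110 Δ1=111 Δ2=101 Δ3=001 | 3Δ
t=13: Δ0=001 Δ1=000 | 1Δ
t=14: Δ0=000 Δ1=001 Δ2=011 Δ3=111 | 3Δ
t=15: Δ0=111 Δ1=110 | 1Δ
t=16: Δ0=110 Δ1=111 Δ2=101 Δ3=001 | 3Δ
t=17: Δ0=001 Δ1=000 | 1Δ

0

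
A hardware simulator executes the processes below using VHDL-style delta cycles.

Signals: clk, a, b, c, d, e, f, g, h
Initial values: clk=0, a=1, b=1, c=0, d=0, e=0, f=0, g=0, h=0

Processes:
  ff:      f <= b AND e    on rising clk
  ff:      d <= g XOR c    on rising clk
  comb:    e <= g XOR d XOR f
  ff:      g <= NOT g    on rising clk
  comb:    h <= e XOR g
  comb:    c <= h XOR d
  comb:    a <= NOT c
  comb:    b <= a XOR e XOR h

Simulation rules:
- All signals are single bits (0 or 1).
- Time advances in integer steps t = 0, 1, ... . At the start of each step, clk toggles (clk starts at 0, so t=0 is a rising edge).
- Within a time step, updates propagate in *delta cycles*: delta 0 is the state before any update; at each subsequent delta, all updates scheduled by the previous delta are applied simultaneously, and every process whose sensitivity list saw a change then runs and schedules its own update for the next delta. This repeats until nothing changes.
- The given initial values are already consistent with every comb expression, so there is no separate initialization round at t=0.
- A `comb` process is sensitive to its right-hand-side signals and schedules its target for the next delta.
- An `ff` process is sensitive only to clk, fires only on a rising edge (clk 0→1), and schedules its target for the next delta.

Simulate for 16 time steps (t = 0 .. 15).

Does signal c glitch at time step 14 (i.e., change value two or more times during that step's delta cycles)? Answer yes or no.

t=0 Δ0: e=0 c=0 g=0 d=0 clk=0 f=0 a=1 b=1 h=0
  Δ1: clk:0→1
  Δ2: g:0→1
  Δ3: e:0→1, h:0→1
  Δ4: c:0→1, h:1→0
  Δ5: c:1→0, a:1→0, b:1→0
  Δ6: a:0→1, b:0→1
  Δ7: b:1→0
  (7Δ to stable)
t=1 Δ0: e=1 c=0 g=1 d=0 clk=1 f=0 a=1 b=0 h=0
  Δ1: clk:1→0
  (1Δ to stable)
t=2 Δ0: e=1 c=0 g=1 d=0 clk=0 f=0 a=1 b=0 h=0
  Δ1: clk:0→1
  Δ2: g:1→0, d:0→1
  Δ3: c:0→1, h:0→1
  Δ4: c:1→0, a:1→0, b:0→1
  Δ5: a:0→1, b:1→0
  Δ6: b:0→1
  (6Δ to stable)
t=3 Δ0: e=1 c=0 g=0 d=1 clk=1 f=0 a=1 b=1 h=1
  Δ1: clk:1→0
  (1Δ to stable)
t=4 Δ0: e=1 c=0 g=0 d=1 clk=0 f=0 a=1 b=1 h=1
  Δ1: clk:0→1
  Δ2: g:0→1, d:1→0, f:0→1
  Δ3: e:1→0, c:0→1, h:1→0
  Δ4: c:1→0, a:1→0, h:0→1
  Δ5: c:0→1, a:0→1
  Δ6: a:1→0, b:1→0
  Δ7: b:0→1
  (7Δ to stable)
t=5 Δ0: e=0 c=1 g=1 d=0 clk=1 f=1 a=0 b=1 h=1
  Δ1: clk:1→0
  (1Δ to stable)
t=6 Δ0: e=0 c=1 g=1 d=0 clk=0 f=1 a=0 b=1 h=1
  Δ1: clk:0→1
  Δ2: g:1→0, f:1→0
  Δ3: h:1→0
  Δ4: c:1→0, b:1→0
  Δ5: a:0→1
  Δ6: b:0→1
  (6Δ to stable)
t=7 Δ0: e=0 c=0 g=0 d=0 clk=1 f=0 a=1 b=1 h=0
  Δ1: clk:1→0
  (1Δ to stable)
t=8 Δ0: e=0 c=0 g=0 d=0 clk=0 f=0 a=1 b=1 h=0
  Δ1: clk:0→1
  Δ2: g:0→1
  Δ3: e:0→1, h:0→1
  Δ4: c:0→1, h:1→0
  Δ5: c:1→0, a:1→0, b:1→0
  Δ6: a:0→1, b:0→1
  Δ7: b:1→0
  (7Δ to stable)
t=9 Δ0: e=1 c=0 g=1 d=0 clk=1 f=0 a=1 b=0 h=0
  Δ1: clk:1→0
  (1Δ to stable)
t=10 Δ0: e=1 c=0 g=1 d=0 clk=0 f=0 a=1 b=0 h=0
  Δ1: clk:0→1
  Δ2: g:1→0, d:0→1
  Δ3: c:0→1, h:0→1
  Δ4: c:1→0, a:1→0, b:0→1
  Δ5: a:0→1, b:1→0
  Δ6: b:0→1
  (6Δ to stable)
t=11 Δ0: e=1 c=0 g=0 d=1 clk=1 f=0 a=1 b=1 h=1
  Δ1: clk:1→0
  (1Δ to stable)
t=12 Δ0: e=1 c=0 g=0 d=1 clk=0 f=0 a=1 b=1 h=1
  Δ1: clk:0→1
  Δ2: g:0→1, d:1→0, f:0→1
  Δ3: e:1→0, c:0→1, h:1→0
  Δ4: c:1→0, a:1→0, h:0→1
  Δ5: c:0→1, a:0→1
  Δ6: a:1→0, b:1→0
  Δ7: b:0→1
  (7Δ to stable)
t=13 Δ0: e=0 c=1 g=1 d=0 clk=1 f=1 a=0 b=1 h=1
  Δ1: clk:1→0
  (1Δ to stable)
t=14 Δ0: e=0 c=1 g=1 d=0 clk=0 f=1 a=0 b=1 h=1
  Δ1: clk:0→1
  Δ2: g:1→0, f:1→0
  Δ3: h:1→0
  Δ4: c:1→0, b:1→0
  Δ5: a:0→1
  Δ6: b:0→1
  (6Δ to stable)
t=15 Δ0: e=0 c=0 g=0 d=0 clk=1 f=0 a=1 b=1 h=0
  Δ1: clk:1→0
  (1Δ to stable)

no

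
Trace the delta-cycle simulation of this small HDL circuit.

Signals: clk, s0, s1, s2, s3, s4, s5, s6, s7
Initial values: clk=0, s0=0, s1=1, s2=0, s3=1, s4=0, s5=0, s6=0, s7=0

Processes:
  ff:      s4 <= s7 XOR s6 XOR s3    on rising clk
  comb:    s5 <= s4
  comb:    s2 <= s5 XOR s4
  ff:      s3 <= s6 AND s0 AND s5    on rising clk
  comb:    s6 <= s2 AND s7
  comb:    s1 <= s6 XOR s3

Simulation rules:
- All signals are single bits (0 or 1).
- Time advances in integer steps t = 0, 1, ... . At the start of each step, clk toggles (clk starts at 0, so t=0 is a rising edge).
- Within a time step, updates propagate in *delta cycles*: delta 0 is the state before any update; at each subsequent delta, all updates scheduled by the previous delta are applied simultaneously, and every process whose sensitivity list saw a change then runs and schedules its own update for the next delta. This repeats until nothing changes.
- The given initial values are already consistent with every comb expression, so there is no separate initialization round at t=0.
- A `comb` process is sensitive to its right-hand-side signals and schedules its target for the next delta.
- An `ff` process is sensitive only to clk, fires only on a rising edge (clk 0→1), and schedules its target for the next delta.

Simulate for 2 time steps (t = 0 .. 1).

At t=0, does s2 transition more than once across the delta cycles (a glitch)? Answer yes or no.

yes

[bits: s7,s3,clk,s1,s4,s2,s0,s6,s5]
t=0: Δ0=010100000 Δ1=011100000 Δ2=001110000 Δ3=001011001 Δ4=001010001 | 4Δ
t=1: Δ0=001010001 Δ1=000010001 | 1Δ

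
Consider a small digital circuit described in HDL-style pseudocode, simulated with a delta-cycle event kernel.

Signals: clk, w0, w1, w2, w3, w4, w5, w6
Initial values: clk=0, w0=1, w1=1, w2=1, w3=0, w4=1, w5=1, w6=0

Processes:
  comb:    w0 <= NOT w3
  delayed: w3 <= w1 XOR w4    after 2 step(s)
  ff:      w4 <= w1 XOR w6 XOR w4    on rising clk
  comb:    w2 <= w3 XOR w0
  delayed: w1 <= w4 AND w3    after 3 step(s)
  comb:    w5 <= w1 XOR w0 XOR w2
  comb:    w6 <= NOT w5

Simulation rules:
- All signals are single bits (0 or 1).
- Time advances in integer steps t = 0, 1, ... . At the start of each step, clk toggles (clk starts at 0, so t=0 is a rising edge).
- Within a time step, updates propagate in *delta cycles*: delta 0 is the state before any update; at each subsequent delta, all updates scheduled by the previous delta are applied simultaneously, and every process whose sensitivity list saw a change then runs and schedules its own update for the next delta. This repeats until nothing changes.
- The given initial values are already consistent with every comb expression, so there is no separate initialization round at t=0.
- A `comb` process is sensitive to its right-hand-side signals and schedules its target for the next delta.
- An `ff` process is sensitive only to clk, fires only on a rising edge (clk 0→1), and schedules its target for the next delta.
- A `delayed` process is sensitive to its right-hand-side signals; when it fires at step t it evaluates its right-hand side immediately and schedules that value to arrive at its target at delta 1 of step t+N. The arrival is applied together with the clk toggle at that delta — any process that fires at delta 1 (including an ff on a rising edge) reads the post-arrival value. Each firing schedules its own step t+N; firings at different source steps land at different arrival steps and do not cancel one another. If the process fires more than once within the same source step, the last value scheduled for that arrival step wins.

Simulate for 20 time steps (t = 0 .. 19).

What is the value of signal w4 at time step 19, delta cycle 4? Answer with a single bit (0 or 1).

1

t0.Δ0 w1=1 w5=1 w4=1 w3=0 w2=1 w6=0 w0=1 clk=0
t0.Δ1 w1=1 w5=1 w4=1 w3=0 w2=1 w6=0 w0=1 clk=1
t0.Δ2 w1=1 w5=1 w4=0 w3=0 w2=1 w6=0 w0=1 clk=1
t1.Δ0 w1=1 w5=1 w4=0 w3=0 w2=1 w6=0 w0=1 clk=1
t1.Δ1 w1=1 w5=1 w4=0 w3=0 w2=1 w6=0 w0=1 clk=0
t2.Δ0 w1=1 w5=1 w4=0 w3=0 w2=1 w6=0 w0=1 clk=0
t2.Δ1 w1=1 w5=1 w4=0 w3=1 w2=1 w6=0 w0=1 clk=1
t2.Δ2 w1=1 w5=1 w4=1 w3=1 w2=0 w6=0 w0=0 clk=1
t2.Δ3 w1=1 w5=1 w4=1 w3=1 w2=1 w6=0 w0=0 clk=1
t2.Δ4 w1=1 w5=0 w4=1 w3=1 w2=1 w6=0 w0=0 clk=1
t2.Δ5 w1=1 w5=0 w4=1 w3=1 w2=1 w6=1 w0=0 clk=1
t3.Δ0 w1=1 w5=0 w4=1 w3=1 w2=1 w6=1 w0=0 clk=1
t3.Δ1 w1=0 w5=0 w4=1 w3=1 w2=1 w6=1 w0=0 clk=0
t3.Δ2 w1=0 w5=1 w4=1 w3=1 w2=1 w6=1 w0=0 clk=0
t3.Δ3 w1=0 w5=1 w4=1 w3=1 w2=1 w6=0 w0=0 clk=0
t4.Δ0 w1=0 w5=1 w4=1 w3=1 w2=1 w6=0 w0=0 clk=0
t4.Δ1 w1=0 w5=1 w4=1 w3=0 w2=1 w6=0 w0=0 clk=1
t4.Δ2 w1=0 w5=1 w4=1 w3=0 w2=0 w6=0 w0=1 clk=1
t4.Δ3 w1=0 w5=1 w4=1 w3=0 w2=1 w6=0 w0=1 clk=1
t4.Δ4 w1=0 w5=0 w4=1 w3=0 w2=1 w6=0 w0=1 clk=1
t4.Δ5 w1=0 w5=0 w4=1 w3=0 w2=1 w6=1 w0=1 clk=1
t5.Δ0 w1=0 w5=0 w4=1 w3=0 w2=1 w6=1 w0=1 clk=1
t5.Δ1 w1=1 w5=0 w4=1 w3=1 w2=1 w6=1 w0=1 clk=0
t5.Δ2 w1=1 w5=1 w4=1 w3=1 w2=0 w6=1 w0=0 clk=0
t5.Δ3 w1=1 w5=1 w4=1 w3=1 w2=1 w6=0 w0=0 clk=0
t5.Δ4 w1=1 w5=0 w4=1 w3=1 w2=1 w6=0 w0=0 clk=0
t5.Δ5 w1=1 w5=0 w4=1 w3=1 w2=1 w6=1 w0=0 clk=0
t6.Δ0 w1=1 w5=0 w4=1 w3=1 w2=1 w6=1 w0=0 clk=0
t6.Δ1 w1=1 w5=0 w4=1 w3=1 w2=1 w6=1 w0=0 clk=1
t7.Δ0 w1=1 w5=0 w4=1 w3=1 w2=1 w6=1 w0=0 clk=1
t7.Δ1 w1=0 w5=0 w4=1 w3=0 w2=1 w6=1 w0=0 clk=0
t7.Δ2 w1=0 w5=1 w4=1 w3=0 w2=0 w6=1 w0=1 clk=0
t7.Δ3 w1=0 w5=1 w4=1 w3=0 w2=1 w6=0 w0=1 clk=0
t7.Δ4 w1=0 w5=0 w4=1 w3=0 w2=1 w6=0 w0=1 clk=0
t7.Δ5 w1=0 w5=0 w4=1 w3=0 w2=1 w6=1 w0=1 clk=0
t8.Δ0 w1=0 w5=0 w4=1 w3=0 w2=1 w6=1 w0=1 clk=0
t8.Δ1 w1=1 w5=0 w4=1 w3=0 w2=1 w6=1 w0=1 clk=1
t8.Δ2 w1=1 w5=1 w4=1 w3=0 w2=1 w6=1 w0=1 clk=1
t8.Δ3 w1=1 w5=1 w4=1 w3=0 w2=1 w6=0 w0=1 clk=1
t9.Δ0 w1=1 w5=1 w4=1 w3=0 w2=1 w6=0 w0=1 clk=1
t9.Δ1 w1=1 w5=1 w4=1 w3=1 w2=1 w6=0 w0=1 clk=0
t9.Δ2 w1=1 w5=1 w4=1 w3=1 w2=0 w6=0 w0=0 clk=0
t9.Δ3 w1=1 w5=1 w4=1 w3=1 w2=1 w6=0 w0=0 clk=0
t9.Δ4 w1=1 w5=0 w4=1 w3=1 w2=1 w6=0 w0=0 clk=0
t9.Δ5 w1=1 w5=0 w4=1 w3=1 w2=1 w6=1 w0=0 clk=0
t10.Δ0 w1=1 w5=0 w4=1 w3=1 w2=1 w6=1 w0=0 clk=0
t10.Δ1 w1=0 w5=0 w4=1 w3=0 w2=1 w6=1 w0=0 clk=1
t10.Δ2 w1=0 w5=1 w4=0 w3=0 w2=0 w6=1 w0=1 clk=1
t10.Δ3 w1=0 w5=1 w4=0 w3=0 w2=1 w6=0 w0=1 clk=1
t10.Δ4 w1=0 w5=0 w4=0 w3=0 w2=1 w6=0 w0=1 clk=1
t10.Δ5 w1=0 w5=0 w4=0 w3=0 w2=1 w6=1 w0=1 clk=1
t11.Δ0 w1=0 w5=0 w4=0 w3=0 w2=1 w6=1 w0=1 clk=1
t11.Δ1 w1=0 w5=0 w4=0 w3=0 w2=1 w6=1 w0=1 clk=0
t12.Δ0 w1=0 w5=0 w4=0 w3=0 w2=1 w6=1 w0=1 clk=0
t12.Δ1 w1=1 w5=0 w4=0 w3=0 w2=1 w6=1 w0=1 clk=1
t12.Δ2 w1=1 w5=1 w4=0 w3=0 w2=1 w6=1 w0=1 clk=1
t12.Δ3 w1=1 w5=1 w4=0 w3=0 w2=1 w6=0 w0=1 clk=1
t13.Δ0 w1=1 w5=1 w4=0 w3=0 w2=1 w6=0 w0=1 clk=1
t13.Δ1 w1=0 w5=1 w4=0 w3=0 w2=1 w6=0 w0=1 clk=0
t13.Δ2 w1=0 w5=0 w4=0 w3=0 w2=1 w6=0 w0=1 clk=0
t13.Δ3 w1=0 w5=0 w4=0 w3=0 w2=1 w6=1 w0=1 clk=0
t14.Δ0 w1=0 w5=0 w4=0 w3=0 w2=1 w6=1 w0=1 clk=0
t14.Δ1 w1=0 w5=0 w4=0 w3=1 w2=1 w6=1 w0=1 clk=1
t14.Δ2 w1=0 w5=0 w4=1 w3=1 w2=0 w6=1 w0=0 clk=1
t14.Δ3 w1=0 w5=0 w4=1 w3=1 w2=1 w6=1 w0=0 clk=1
t14.Δ4 w1=0 w5=1 w4=1 w3=1 w2=1 w6=1 w0=0 clk=1
t14.Δ5 w1=0 w5=1 w4=1 w3=1 w2=1 w6=0 w0=0 clk=1
t15.Δ0 w1=0 w5=1 w4=1 w3=1 w2=1 w6=0 w0=0 clk=1
t15.Δ1 w1=0 w5=1 w4=1 w3=0 w2=1 w6=0 w0=0 clk=0
t15.Δ2 w1=0 w5=1 w4=1 w3=0 w2=0 w6=0 w0=1 clk=0
t15.Δ3 w1=0 w5=1 w4=1 w3=0 w2=1 w6=0 w0=1 clk=0
t15.Δ4 w1=0 w5=0 w4=1 w3=0 w2=1 w6=0 w0=1 clk=0
t15.Δ5 w1=0 w5=0 w4=1 w3=0 w2=1 w6=1 w0=1 clk=0
t16.Δ0 w1=0 w5=0 w4=1 w3=0 w2=1 w6=1 w0=1 clk=0
t16.Δ1 w1=0 w5=0 w4=1 w3=1 w2=1 w6=1 w0=1 clk=1
t16.Δ2 w1=0 w5=0 w4=0 w3=1 w2=0 w6=1 w0=0 clk=1
t16.Δ3 w1=0 w5=0 w4=0 w3=1 w2=1 w6=1 w0=0 clk=1
t16.Δ4 w1=0 w5=1 w4=0 w3=1 w2=1 w6=1 w0=0 clk=1
t16.Δ5 w1=0 w5=1 w4=0 w3=1 w2=1 w6=0 w0=0 clk=1
t17.Δ0 w1=0 w5=1 w4=0 w3=1 w2=1 w6=0 w0=0 clk=1
t17.Δ1 w1=1 w5=1 w4=0 w3=1 w2=1 w6=0 w0=0 clk=0
t17.Δ2 w1=1 w5=0 w4=0 w3=1 w2=1 w6=0 w0=0 clk=0
t17.Δ3 w1=1 w5=0 w4=0 w3=1 w2=1 w6=1 w0=0 clk=0
t18.Δ0 w1=1 w5=0 w4=0 w3=1 w2=1 w6=1 w0=0 clk=0
t18.Δ1 w1=0 w5=0 w4=0 w3=0 w2=1 w6=1 w0=0 clk=1
t18.Δ2 w1=0 w5=1 w4=1 w3=0 w2=0 w6=1 w0=1 clk=1
t18.Δ3 w1=0 w5=1 w4=1 w3=0 w2=1 w6=0 w0=1 clk=1
t18.Δ4 w1=0 w5=0 w4=1 w3=0 w2=1 w6=0 w0=1 clk=1
t18.Δ5 w1=0 w5=0 w4=1 w3=0 w2=1 w6=1 w0=1 clk=1
t19.Δ0 w1=0 w5=0 w4=1 w3=0 w2=1 w6=1 w0=1 clk=1
t19.Δ1 w1=0 w5=0 w4=1 w3=1 w2=1 w6=1 w0=1 clk=0
t19.Δ2 w1=0 w5=0 w4=1 w3=1 w2=0 w6=1 w0=0 clk=0
t19.Δ3 w1=0 w5=0 w4=1 w3=1 w2=1 w6=1 w0=0 clk=0
t19.Δ4 w1=0 w5=1 w4=1 w3=1 w2=1 w6=1 w0=0 clk=0
t19.Δ5 w1=0 w5=1 w4=1 w3=1 w2=1 w6=0 w0=0 clk=0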